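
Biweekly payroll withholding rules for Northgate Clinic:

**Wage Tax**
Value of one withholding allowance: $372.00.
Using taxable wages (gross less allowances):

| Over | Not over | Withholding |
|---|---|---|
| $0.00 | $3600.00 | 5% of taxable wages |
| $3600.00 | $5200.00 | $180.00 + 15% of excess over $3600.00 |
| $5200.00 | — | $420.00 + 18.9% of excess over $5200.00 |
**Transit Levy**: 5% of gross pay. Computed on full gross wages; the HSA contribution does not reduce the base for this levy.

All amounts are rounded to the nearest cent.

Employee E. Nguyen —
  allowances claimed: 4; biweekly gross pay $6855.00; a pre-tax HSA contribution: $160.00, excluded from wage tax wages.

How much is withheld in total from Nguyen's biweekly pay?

Wage Tax: taxable = $6855.00 − $160.00 − 4×$372.00 = $5207.00
  $420.00 + 18.9% × ($5207.00 − $5200.00) = $420.00 + 18.9% × $7.00 = $421.32
Transit Levy: 5% × $6855.00 = $342.75
Total: $421.32 + $342.75 = $764.07

$764.07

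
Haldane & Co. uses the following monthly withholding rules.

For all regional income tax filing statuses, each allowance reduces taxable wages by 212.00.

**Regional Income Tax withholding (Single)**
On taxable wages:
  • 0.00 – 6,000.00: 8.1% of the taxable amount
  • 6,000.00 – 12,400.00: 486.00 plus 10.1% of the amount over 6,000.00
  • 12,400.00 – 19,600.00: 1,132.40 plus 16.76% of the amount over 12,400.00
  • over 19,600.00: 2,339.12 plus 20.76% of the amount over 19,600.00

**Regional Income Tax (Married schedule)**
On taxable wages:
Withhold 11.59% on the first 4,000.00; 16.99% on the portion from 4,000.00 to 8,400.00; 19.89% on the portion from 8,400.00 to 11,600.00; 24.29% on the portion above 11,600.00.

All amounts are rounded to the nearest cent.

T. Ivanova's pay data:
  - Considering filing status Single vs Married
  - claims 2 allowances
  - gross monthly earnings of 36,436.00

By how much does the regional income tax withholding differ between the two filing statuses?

Regional Income Tax (Single): taxable = 36,436.00 − 2×212.00 = 36,012.00
  2,339.12 + 20.76% × (36,012.00 − 19,600.00) = 2,339.12 + 20.76% × 16,412.00 = 5,746.25
Regional Income Tax (Married): taxable = 36,436.00 − 2×212.00 = 36,012.00
  1,847.64 + 24.29% × (36,012.00 − 11,600.00) = 1,847.64 + 24.29% × 24,412.00 = 7,777.31
Difference: |5,746.25 − 7,777.31| = 2,031.06 (higher under Married)

2,031.06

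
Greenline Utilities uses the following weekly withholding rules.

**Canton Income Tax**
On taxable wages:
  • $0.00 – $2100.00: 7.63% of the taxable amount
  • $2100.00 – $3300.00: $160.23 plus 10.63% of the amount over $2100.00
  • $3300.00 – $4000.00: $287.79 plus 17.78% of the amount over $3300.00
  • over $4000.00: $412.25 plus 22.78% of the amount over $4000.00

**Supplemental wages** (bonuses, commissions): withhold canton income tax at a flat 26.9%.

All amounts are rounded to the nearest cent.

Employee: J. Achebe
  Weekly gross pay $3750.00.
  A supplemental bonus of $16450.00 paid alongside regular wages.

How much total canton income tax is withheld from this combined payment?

Canton Income Tax: taxable = $3750.00
  $287.79 + 17.78% × ($3750.00 − $3300.00) = $287.79 + 17.78% × $450.00 = $367.80
Supplemental (26.9% flat on bonus): 26.9% × $16450.00 = $4425.05
Total canton income tax: $367.80 + $4425.05 = $4792.85

$4792.85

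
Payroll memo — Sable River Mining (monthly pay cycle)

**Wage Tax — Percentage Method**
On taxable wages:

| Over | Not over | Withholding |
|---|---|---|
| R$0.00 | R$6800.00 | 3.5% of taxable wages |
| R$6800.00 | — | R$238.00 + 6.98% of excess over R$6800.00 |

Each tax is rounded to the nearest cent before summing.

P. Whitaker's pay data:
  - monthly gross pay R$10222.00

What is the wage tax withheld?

R$476.86

Wage Tax: taxable = R$10222.00
  R$238.00 + 6.98% × (R$10222.00 − R$6800.00) = R$238.00 + 6.98% × R$3422.00 = R$476.86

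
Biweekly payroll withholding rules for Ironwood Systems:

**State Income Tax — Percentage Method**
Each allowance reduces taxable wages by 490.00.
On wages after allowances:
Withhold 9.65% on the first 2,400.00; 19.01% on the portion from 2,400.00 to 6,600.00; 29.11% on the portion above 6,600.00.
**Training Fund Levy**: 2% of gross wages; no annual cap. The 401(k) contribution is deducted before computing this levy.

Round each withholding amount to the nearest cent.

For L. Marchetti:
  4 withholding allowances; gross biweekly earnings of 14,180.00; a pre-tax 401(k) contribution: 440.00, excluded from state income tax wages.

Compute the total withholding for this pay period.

2,812.72

State Income Tax: taxable = 14,180.00 − 440.00 − 4×490.00 = 11,780.00
  1,030.02 + 29.11% × (11,780.00 − 6,600.00) = 1,030.02 + 29.11% × 5,180.00 = 2,537.92
Training Fund Levy: 2% × 13,740.00 = 274.80
Total: 2,537.92 + 274.80 = 2,812.72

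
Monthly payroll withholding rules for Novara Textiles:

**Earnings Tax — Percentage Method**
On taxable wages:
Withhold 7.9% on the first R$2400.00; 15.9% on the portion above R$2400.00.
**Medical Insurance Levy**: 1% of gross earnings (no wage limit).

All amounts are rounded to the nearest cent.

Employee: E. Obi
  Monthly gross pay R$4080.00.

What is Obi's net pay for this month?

R$3582.48

Earnings Tax: taxable = R$4080.00
  R$189.60 + 15.9% × (R$4080.00 − R$2400.00) = R$189.60 + 15.9% × R$1680.00 = R$456.72
Medical Insurance Levy: 1% × R$4080.00 = R$40.80
Total withheld: R$456.72 + R$40.80 = R$497.52
Net pay: R$4080.00 − R$497.52 = R$3582.48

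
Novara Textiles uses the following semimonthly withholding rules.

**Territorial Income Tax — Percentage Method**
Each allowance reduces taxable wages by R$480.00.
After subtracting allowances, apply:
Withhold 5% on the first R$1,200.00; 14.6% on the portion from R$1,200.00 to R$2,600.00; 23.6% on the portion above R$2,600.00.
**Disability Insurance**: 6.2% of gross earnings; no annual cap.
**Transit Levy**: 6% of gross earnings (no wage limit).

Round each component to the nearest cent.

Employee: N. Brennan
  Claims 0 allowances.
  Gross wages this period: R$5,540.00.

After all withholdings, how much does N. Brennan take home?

R$3,905.88

Territorial Income Tax: taxable = R$5,540.00
  R$264.40 + 23.6% × (R$5,540.00 − R$2,600.00) = R$264.40 + 23.6% × R$2,940.00 = R$958.24
Disability Insurance: 6.2% × R$5,540.00 = R$343.48
Transit Levy: 6% × R$5,540.00 = R$332.40
Total withheld: R$958.24 + R$343.48 + R$332.40 = R$1,634.12
Net pay: R$5,540.00 − R$1,634.12 = R$3,905.88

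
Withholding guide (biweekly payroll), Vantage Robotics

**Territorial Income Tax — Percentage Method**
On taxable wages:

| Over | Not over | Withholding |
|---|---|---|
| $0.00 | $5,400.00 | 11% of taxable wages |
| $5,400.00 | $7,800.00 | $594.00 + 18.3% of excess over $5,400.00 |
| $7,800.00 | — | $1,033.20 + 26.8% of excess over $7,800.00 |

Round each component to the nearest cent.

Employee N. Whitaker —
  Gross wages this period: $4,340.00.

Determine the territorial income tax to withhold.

Territorial Income Tax: taxable = $4,340.00
  11% × $4,340.00 = $477.40

$477.40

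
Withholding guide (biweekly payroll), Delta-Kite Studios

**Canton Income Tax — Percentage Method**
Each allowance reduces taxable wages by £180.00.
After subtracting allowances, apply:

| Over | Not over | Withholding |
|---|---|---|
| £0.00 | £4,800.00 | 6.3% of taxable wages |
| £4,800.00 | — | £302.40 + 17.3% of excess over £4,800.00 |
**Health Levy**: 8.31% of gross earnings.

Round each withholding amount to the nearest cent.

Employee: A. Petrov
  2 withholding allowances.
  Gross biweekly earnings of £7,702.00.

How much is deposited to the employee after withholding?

£6,319.79

Canton Income Tax: taxable = £7,702.00 − 2×£180.00 = £7,342.00
  £302.40 + 17.3% × (£7,342.00 − £4,800.00) = £302.40 + 17.3% × £2,542.00 = £742.17
Health Levy: 8.31% × £7,702.00 = £640.04
Total withheld: £742.17 + £640.04 = £1,382.21
Net pay: £7,702.00 − £1,382.21 = £6,319.79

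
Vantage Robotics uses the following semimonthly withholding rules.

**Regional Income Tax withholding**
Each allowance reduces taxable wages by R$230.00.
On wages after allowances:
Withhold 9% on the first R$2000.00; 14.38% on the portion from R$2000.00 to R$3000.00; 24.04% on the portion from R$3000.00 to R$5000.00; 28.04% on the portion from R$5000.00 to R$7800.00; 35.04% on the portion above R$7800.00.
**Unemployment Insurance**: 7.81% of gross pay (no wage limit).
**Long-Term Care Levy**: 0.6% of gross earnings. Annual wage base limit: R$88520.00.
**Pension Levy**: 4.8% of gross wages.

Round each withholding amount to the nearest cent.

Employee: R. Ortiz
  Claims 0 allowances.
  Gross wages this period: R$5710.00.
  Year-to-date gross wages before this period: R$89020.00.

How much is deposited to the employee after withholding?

R$3986.29

Regional Income Tax: taxable = R$5710.00
  R$804.60 + 28.04% × (R$5710.00 − R$5000.00) = R$804.60 + 28.04% × R$710.00 = R$1003.68
Unemployment Insurance: 7.81% × R$5710.00 = R$445.95
Long-Term Care Levy: YTD R$89020.00 ≥ cap R$88520.00 → R$0.00
Pension Levy: 4.8% × R$5710.00 = R$274.08
Total withheld: R$1003.68 + R$445.95 + R$0.00 + R$274.08 = R$1723.71
Net pay: R$5710.00 − R$1723.71 = R$3986.29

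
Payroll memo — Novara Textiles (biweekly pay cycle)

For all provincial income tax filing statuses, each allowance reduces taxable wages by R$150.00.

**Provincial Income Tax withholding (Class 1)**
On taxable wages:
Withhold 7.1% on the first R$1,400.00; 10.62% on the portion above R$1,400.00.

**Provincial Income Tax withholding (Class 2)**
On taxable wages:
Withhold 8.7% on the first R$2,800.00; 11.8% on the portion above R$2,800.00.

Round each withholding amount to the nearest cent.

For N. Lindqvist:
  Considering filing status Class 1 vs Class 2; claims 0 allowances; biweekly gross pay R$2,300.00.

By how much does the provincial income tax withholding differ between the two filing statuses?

R$5.12

Provincial Income Tax (Class 1): taxable = R$2,300.00
  R$99.40 + 10.62% × (R$2,300.00 − R$1,400.00) = R$99.40 + 10.62% × R$900.00 = R$194.98
Provincial Income Tax (Class 2): taxable = R$2,300.00
  8.7% × R$2,300.00 = R$200.10
Difference: |R$194.98 − R$200.10| = R$5.12 (higher under Class 2)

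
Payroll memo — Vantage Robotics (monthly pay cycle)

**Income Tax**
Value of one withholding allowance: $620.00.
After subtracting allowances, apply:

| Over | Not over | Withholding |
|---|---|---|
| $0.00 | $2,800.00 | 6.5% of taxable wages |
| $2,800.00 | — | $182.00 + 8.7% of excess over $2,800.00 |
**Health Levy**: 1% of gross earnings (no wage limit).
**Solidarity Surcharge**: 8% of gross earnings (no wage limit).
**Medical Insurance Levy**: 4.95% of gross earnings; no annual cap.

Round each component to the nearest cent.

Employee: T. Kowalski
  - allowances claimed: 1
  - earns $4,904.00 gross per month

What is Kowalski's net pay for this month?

Income Tax: taxable = $4,904.00 − 1×$620.00 = $4,284.00
  $182.00 + 8.7% × ($4,284.00 − $2,800.00) = $182.00 + 8.7% × $1,484.00 = $311.11
Health Levy: 1% × $4,904.00 = $49.04
Solidarity Surcharge: 8% × $4,904.00 = $392.32
Medical Insurance Levy: 4.95% × $4,904.00 = $242.75
Total withheld: $311.11 + $49.04 + $392.32 + $242.75 = $995.22
Net pay: $4,904.00 − $995.22 = $3,908.78

$3,908.78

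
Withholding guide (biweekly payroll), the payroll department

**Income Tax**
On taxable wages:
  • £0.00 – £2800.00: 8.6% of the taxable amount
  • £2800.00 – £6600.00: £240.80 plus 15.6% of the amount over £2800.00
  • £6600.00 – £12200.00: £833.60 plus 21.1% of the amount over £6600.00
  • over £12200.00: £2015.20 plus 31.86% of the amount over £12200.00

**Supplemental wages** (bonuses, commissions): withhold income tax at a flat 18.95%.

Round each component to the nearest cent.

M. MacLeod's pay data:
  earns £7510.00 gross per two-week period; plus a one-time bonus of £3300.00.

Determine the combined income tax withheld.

£1650.96

Income Tax: taxable = £7510.00
  £833.60 + 21.1% × (£7510.00 − £6600.00) = £833.60 + 21.1% × £910.00 = £1025.61
Supplemental (18.95% flat on bonus): 18.95% × £3300.00 = £625.35
Total income tax: £1025.61 + £625.35 = £1650.96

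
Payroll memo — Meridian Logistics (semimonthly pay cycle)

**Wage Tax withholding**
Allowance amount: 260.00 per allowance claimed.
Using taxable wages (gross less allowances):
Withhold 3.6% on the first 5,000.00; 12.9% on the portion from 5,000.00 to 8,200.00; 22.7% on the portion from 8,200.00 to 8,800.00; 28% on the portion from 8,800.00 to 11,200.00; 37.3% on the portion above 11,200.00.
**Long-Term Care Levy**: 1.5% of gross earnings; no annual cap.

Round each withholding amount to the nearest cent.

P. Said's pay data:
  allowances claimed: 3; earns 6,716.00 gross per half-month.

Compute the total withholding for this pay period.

Wage Tax: taxable = 6,716.00 − 3×260.00 = 5,936.00
  180.00 + 12.9% × (5,936.00 − 5,000.00) = 180.00 + 12.9% × 936.00 = 300.74
Long-Term Care Levy: 1.5% × 6,716.00 = 100.74
Total: 300.74 + 100.74 = 401.48

401.48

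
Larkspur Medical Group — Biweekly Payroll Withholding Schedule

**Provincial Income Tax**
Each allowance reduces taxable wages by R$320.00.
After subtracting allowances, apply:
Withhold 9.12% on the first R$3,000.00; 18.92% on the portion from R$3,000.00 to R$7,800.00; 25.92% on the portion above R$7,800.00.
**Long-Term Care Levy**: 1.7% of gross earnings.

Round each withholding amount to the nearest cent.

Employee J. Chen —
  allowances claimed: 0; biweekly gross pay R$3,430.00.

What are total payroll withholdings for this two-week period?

Provincial Income Tax: taxable = R$3,430.00
  R$273.60 + 18.92% × (R$3,430.00 − R$3,000.00) = R$273.60 + 18.92% × R$430.00 = R$354.96
Long-Term Care Levy: 1.7% × R$3,430.00 = R$58.31
Total: R$354.96 + R$58.31 = R$413.27

R$413.27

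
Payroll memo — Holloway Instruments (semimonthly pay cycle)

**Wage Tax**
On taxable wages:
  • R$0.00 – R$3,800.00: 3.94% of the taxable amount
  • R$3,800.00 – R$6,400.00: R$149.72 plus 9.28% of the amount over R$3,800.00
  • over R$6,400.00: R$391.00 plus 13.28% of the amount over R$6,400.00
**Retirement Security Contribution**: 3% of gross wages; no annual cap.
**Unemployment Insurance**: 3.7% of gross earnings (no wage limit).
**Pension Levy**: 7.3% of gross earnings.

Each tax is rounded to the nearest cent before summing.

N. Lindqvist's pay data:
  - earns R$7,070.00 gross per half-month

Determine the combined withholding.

R$1,469.78

Wage Tax: taxable = R$7,070.00
  R$391.00 + 13.28% × (R$7,070.00 − R$6,400.00) = R$391.00 + 13.28% × R$670.00 = R$479.98
Retirement Security Contribution: 3% × R$7,070.00 = R$212.10
Unemployment Insurance: 3.7% × R$7,070.00 = R$261.59
Pension Levy: 7.3% × R$7,070.00 = R$516.11
Total: R$479.98 + R$212.10 + R$261.59 + R$516.11 = R$1,469.78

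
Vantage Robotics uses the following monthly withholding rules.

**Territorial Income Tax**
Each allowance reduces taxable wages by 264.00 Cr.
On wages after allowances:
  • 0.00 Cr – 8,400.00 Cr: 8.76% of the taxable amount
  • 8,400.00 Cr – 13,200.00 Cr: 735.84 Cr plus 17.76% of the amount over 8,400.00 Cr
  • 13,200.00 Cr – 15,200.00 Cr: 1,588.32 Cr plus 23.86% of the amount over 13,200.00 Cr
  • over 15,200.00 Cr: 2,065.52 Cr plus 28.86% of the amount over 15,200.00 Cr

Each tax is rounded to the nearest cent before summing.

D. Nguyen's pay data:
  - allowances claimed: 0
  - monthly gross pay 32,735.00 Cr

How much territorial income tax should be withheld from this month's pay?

Territorial Income Tax: taxable = 32,735.00 Cr
  2,065.52 Cr + 28.86% × (32,735.00 Cr − 15,200.00 Cr) = 2,065.52 Cr + 28.86% × 17,535.00 Cr = 7,126.12 Cr

7,126.12 Cr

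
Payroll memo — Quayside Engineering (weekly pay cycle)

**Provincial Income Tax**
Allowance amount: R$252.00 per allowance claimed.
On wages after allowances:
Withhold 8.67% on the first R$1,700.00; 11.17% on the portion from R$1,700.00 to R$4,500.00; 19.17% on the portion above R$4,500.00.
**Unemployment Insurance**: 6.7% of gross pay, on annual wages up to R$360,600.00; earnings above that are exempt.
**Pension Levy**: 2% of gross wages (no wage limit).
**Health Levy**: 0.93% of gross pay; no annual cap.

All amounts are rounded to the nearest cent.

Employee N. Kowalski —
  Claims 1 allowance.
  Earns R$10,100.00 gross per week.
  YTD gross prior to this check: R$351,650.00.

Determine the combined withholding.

R$2,380.94

Provincial Income Tax: taxable = R$10,100.00 − 1×R$252.00 = R$9,848.00
  R$460.15 + 19.17% × (R$9,848.00 − R$4,500.00) = R$460.15 + 19.17% × R$5,348.00 = R$1,485.36
Unemployment Insurance: cap R$360,600.00 − YTD R$351,650.00 = R$8,950.00 subject; 6.7% × R$8,950.00 = R$599.65
Pension Levy: 2% × R$10,100.00 = R$202.00
Health Levy: 0.93% × R$10,100.00 = R$93.93
Total: R$1,485.36 + R$599.65 + R$202.00 + R$93.93 = R$2,380.94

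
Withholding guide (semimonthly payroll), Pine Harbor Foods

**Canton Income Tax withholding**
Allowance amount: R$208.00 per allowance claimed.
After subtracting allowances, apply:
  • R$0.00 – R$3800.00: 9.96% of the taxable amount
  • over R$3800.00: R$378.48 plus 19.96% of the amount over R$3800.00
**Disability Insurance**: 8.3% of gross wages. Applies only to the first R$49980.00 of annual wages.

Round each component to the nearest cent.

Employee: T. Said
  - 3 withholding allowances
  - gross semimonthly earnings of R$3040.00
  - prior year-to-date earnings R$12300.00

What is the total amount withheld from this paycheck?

Canton Income Tax: taxable = R$3040.00 − 3×R$208.00 = R$2416.00
  9.96% × R$2416.00 = R$240.63
Disability Insurance: 8.3% × R$3040.00 = R$252.32
Total: R$240.63 + R$252.32 = R$492.95

R$492.95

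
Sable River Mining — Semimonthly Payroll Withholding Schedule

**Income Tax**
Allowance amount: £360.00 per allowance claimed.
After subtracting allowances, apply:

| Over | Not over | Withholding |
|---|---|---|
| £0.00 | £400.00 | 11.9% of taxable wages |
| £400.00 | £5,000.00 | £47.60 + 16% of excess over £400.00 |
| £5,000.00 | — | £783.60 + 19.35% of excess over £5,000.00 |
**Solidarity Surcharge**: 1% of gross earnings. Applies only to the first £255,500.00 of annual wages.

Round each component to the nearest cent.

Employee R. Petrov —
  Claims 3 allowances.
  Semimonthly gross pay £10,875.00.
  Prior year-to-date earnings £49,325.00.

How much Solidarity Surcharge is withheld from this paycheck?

Solidarity Surcharge: 1% × £10,875.00 = £108.75

£108.75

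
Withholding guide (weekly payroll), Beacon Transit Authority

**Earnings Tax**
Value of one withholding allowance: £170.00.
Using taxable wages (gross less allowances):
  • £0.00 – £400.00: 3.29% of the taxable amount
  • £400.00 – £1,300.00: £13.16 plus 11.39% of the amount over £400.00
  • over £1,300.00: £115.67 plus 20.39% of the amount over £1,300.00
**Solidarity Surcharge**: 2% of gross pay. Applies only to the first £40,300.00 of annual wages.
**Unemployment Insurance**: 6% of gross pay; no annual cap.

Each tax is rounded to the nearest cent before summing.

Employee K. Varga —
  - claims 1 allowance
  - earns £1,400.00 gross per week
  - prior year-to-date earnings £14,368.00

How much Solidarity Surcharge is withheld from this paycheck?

£28.00

Solidarity Surcharge: 2% × £1,400.00 = £28.00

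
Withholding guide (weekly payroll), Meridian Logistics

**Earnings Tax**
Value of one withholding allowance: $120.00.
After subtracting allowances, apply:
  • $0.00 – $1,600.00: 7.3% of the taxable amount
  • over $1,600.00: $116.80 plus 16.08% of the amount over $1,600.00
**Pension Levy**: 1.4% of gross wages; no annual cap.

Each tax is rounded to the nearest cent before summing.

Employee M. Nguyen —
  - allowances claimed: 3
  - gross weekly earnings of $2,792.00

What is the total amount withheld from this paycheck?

Earnings Tax: taxable = $2,792.00 − 3×$120.00 = $2,432.00
  $116.80 + 16.08% × ($2,432.00 − $1,600.00) = $116.80 + 16.08% × $832.00 = $250.59
Pension Levy: 1.4% × $2,792.00 = $39.09
Total: $250.59 + $39.09 = $289.68

$289.68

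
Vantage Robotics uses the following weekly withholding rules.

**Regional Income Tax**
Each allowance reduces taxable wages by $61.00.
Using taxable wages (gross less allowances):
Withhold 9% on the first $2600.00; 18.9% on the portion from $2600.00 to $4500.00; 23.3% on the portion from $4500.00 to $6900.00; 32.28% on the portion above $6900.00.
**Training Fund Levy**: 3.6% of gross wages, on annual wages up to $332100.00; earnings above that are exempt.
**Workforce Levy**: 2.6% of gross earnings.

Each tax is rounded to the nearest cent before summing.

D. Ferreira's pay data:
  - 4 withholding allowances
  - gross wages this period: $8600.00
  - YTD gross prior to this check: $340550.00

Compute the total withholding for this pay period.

$1845.90

Regional Income Tax: taxable = $8600.00 − 4×$61.00 = $8356.00
  $1152.30 + 32.28% × ($8356.00 − $6900.00) = $1152.30 + 32.28% × $1456.00 = $1622.30
Training Fund Levy: YTD $340550.00 ≥ cap $332100.00 → $0.00
Workforce Levy: 2.6% × $8600.00 = $223.60
Total: $1622.30 + $0.00 + $223.60 = $1845.90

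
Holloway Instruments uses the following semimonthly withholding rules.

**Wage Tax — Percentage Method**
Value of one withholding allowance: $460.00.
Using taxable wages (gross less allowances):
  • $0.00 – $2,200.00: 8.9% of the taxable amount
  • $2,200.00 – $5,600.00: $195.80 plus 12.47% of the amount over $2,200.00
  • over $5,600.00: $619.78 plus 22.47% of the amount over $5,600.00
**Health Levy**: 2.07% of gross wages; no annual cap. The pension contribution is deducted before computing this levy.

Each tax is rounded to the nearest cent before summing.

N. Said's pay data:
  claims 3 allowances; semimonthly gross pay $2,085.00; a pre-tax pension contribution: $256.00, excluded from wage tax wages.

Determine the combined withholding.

Wage Tax: taxable = $2,085.00 − $256.00 − 3×$460.00 = $449.00
  8.9% × $449.00 = $39.96
Health Levy: 2.07% × $1,829.00 = $37.86
Total: $39.96 + $37.86 = $77.82

$77.82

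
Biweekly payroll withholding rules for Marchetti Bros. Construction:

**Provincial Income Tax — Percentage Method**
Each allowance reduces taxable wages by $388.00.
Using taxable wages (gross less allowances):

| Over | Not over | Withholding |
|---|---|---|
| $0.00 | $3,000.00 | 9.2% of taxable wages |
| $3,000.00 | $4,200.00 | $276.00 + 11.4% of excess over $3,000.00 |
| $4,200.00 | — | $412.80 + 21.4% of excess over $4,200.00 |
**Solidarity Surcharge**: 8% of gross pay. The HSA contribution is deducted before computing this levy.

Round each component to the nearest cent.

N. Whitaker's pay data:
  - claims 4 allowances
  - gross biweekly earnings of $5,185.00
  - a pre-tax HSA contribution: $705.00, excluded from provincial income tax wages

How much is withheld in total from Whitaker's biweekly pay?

Provincial Income Tax: taxable = $5,185.00 − $705.00 − 4×$388.00 = $2,928.00
  9.2% × $2,928.00 = $269.38
Solidarity Surcharge: 8% × $4,480.00 = $358.40
Total: $269.38 + $358.40 = $627.78

$627.78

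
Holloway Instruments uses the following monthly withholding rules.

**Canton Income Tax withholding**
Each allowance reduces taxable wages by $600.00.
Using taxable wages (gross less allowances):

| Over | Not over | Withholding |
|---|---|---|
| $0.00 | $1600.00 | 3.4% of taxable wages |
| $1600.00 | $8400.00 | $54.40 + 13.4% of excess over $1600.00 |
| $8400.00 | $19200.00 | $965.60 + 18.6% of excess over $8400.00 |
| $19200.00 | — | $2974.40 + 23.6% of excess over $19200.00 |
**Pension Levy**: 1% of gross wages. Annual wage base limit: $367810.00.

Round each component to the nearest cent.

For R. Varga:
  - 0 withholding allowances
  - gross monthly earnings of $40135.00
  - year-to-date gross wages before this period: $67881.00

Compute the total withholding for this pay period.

$8316.41

Canton Income Tax: taxable = $40135.00
  $2974.40 + 23.6% × ($40135.00 − $19200.00) = $2974.40 + 23.6% × $20935.00 = $7915.06
Pension Levy: 1% × $40135.00 = $401.35
Total: $7915.06 + $401.35 = $8316.41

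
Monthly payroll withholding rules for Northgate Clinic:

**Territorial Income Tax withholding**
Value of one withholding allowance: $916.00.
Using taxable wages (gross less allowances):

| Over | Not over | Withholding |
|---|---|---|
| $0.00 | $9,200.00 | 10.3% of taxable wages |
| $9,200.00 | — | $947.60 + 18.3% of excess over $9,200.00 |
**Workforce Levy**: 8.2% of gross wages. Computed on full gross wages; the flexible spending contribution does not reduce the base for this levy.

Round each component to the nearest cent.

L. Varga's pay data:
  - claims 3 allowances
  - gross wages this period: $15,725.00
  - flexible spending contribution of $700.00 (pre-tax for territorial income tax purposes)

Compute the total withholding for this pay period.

Territorial Income Tax: taxable = $15,725.00 − $700.00 − 3×$916.00 = $12,277.00
  $947.60 + 18.3% × ($12,277.00 − $9,200.00) = $947.60 + 18.3% × $3,077.00 = $1,510.69
Workforce Levy: 8.2% × $15,725.00 = $1,289.45
Total: $1,510.69 + $1,289.45 = $2,800.14

$2,800.14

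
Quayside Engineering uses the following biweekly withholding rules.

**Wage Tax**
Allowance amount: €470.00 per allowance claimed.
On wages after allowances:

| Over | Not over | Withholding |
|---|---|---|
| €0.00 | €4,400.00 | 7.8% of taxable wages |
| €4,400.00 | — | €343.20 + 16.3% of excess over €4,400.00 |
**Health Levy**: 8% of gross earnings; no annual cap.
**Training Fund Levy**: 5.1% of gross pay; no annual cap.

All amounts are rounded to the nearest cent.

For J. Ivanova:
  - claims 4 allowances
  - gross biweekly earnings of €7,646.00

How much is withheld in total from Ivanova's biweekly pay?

€1,567.49

Wage Tax: taxable = €7,646.00 − 4×€470.00 = €5,766.00
  €343.20 + 16.3% × (€5,766.00 − €4,400.00) = €343.20 + 16.3% × €1,366.00 = €565.86
Health Levy: 8% × €7,646.00 = €611.68
Training Fund Levy: 5.1% × €7,646.00 = €389.95
Total: €565.86 + €611.68 + €389.95 = €1,567.49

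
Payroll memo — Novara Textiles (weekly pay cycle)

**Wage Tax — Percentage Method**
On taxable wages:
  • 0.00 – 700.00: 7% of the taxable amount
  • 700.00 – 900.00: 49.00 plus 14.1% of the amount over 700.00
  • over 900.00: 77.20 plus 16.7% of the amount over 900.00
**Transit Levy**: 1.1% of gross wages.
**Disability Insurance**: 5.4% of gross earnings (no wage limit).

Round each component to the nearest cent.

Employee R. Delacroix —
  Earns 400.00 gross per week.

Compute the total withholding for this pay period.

54.00

Wage Tax: taxable = 400.00
  7% × 400.00 = 28.00
Transit Levy: 1.1% × 400.00 = 4.40
Disability Insurance: 5.4% × 400.00 = 21.60
Total: 28.00 + 4.40 + 21.60 = 54.00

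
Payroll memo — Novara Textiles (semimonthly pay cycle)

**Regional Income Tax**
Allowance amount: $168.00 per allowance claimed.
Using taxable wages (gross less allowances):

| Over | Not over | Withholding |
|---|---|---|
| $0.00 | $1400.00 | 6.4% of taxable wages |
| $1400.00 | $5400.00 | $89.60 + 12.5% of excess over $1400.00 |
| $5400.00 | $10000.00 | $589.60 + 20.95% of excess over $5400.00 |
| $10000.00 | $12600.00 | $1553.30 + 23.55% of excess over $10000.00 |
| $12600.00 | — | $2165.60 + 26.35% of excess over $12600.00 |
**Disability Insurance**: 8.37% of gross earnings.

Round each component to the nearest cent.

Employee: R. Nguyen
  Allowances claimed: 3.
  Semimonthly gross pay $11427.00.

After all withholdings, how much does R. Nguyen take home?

$8699.89

Regional Income Tax: taxable = $11427.00 − 3×$168.00 = $10923.00
  $1553.30 + 23.55% × ($10923.00 − $10000.00) = $1553.30 + 23.55% × $923.00 = $1770.67
Disability Insurance: 8.37% × $11427.00 = $956.44
Total withheld: $1770.67 + $956.44 = $2727.11
Net pay: $11427.00 − $2727.11 = $8699.89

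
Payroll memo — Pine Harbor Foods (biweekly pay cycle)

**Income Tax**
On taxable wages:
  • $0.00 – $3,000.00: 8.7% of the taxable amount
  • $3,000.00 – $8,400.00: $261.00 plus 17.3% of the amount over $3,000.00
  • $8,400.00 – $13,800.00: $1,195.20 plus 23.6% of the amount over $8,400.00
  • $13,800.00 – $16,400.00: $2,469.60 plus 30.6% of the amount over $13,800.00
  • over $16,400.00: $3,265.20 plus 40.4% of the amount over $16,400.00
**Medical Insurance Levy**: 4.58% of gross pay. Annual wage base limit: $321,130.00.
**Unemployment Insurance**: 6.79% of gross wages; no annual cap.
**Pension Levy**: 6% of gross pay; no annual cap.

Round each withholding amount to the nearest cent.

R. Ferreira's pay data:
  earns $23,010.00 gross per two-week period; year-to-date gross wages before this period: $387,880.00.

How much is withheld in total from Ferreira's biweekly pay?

$8,878.62

Income Tax: taxable = $23,010.00
  $3,265.20 + 40.4% × ($23,010.00 − $16,400.00) = $3,265.20 + 40.4% × $6,610.00 = $5,935.64
Medical Insurance Levy: YTD $387,880.00 ≥ cap $321,130.00 → $0.00
Unemployment Insurance: 6.79% × $23,010.00 = $1,562.38
Pension Levy: 6% × $23,010.00 = $1,380.60
Total: $5,935.64 + $0.00 + $1,562.38 + $1,380.60 = $8,878.62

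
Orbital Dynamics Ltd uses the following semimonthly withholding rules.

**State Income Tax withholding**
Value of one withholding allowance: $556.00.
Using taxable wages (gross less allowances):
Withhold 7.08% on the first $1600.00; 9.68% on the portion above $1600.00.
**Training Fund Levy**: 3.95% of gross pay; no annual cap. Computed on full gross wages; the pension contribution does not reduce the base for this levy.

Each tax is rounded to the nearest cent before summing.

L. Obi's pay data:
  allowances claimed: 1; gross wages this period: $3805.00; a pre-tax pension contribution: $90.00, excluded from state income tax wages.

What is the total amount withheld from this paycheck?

State Income Tax: taxable = $3805.00 − $90.00 − 1×$556.00 = $3159.00
  $113.28 + 9.68% × ($3159.00 − $1600.00) = $113.28 + 9.68% × $1559.00 = $264.19
Training Fund Levy: 3.95% × $3805.00 = $150.30
Total: $264.19 + $150.30 = $414.49

$414.49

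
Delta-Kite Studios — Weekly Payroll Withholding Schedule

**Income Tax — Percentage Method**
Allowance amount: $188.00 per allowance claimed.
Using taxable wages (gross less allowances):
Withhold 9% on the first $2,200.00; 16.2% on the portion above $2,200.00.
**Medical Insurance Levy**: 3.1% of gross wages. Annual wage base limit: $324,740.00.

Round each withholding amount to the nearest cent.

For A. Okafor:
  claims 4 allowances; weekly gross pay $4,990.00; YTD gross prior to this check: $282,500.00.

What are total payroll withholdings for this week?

Income Tax: taxable = $4,990.00 − 4×$188.00 = $4,238.00
  $198.00 + 16.2% × ($4,238.00 − $2,200.00) = $198.00 + 16.2% × $2,038.00 = $528.16
Medical Insurance Levy: 3.1% × $4,990.00 = $154.69
Total: $528.16 + $154.69 = $682.85

$682.85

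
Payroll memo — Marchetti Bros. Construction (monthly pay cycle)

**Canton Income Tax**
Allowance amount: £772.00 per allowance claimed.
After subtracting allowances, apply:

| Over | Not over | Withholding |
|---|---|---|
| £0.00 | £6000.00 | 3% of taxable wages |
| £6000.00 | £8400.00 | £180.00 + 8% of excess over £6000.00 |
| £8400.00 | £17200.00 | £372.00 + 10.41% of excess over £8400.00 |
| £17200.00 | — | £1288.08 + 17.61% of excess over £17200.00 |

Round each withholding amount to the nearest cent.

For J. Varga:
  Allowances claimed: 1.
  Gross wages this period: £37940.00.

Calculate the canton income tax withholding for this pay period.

£4804.44

Canton Income Tax: taxable = £37940.00 − 1×£772.00 = £37168.00
  £1288.08 + 17.61% × (£37168.00 − £17200.00) = £1288.08 + 17.61% × £19968.00 = £4804.44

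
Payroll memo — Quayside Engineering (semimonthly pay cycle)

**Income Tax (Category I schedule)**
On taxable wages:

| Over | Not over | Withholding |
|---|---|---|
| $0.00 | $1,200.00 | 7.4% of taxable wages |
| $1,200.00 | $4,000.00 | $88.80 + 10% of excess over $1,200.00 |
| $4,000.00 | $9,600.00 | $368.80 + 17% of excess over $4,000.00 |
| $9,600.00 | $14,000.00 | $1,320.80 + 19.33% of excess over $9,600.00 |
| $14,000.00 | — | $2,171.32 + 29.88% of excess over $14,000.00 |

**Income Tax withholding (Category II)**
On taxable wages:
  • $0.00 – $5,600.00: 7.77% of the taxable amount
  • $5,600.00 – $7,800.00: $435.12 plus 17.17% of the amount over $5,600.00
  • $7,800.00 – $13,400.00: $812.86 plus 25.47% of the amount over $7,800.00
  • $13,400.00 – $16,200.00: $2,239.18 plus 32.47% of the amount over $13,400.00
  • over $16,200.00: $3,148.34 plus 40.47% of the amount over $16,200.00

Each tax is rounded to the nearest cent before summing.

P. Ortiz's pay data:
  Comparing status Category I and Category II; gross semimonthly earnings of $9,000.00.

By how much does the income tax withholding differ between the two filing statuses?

$100.30

Income Tax (Category I): taxable = $9,000.00
  $368.80 + 17% × ($9,000.00 − $4,000.00) = $368.80 + 17% × $5,000.00 = $1,218.80
Income Tax (Category II): taxable = $9,000.00
  $812.86 + 25.47% × ($9,000.00 − $7,800.00) = $812.86 + 25.47% × $1,200.00 = $1,118.50
Difference: |$1,218.80 − $1,118.50| = $100.30 (higher under Category I)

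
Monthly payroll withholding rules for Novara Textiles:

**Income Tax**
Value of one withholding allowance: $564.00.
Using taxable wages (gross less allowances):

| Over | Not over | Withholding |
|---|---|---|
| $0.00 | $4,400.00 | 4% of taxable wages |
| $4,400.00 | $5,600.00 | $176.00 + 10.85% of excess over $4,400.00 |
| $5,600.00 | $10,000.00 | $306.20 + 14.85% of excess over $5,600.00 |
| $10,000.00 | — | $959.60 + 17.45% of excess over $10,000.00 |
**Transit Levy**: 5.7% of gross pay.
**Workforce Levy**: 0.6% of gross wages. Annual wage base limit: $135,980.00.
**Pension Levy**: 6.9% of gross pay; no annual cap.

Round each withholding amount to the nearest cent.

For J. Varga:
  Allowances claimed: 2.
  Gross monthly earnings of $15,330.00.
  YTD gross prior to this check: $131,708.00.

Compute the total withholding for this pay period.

Income Tax: taxable = $15,330.00 − 2×$564.00 = $14,202.00
  $959.60 + 17.45% × ($14,202.00 − $10,000.00) = $959.60 + 17.45% × $4,202.00 = $1,692.85
Transit Levy: 5.7% × $15,330.00 = $873.81
Workforce Levy: cap $135,980.00 − YTD $131,708.00 = $4,272.00 subject; 0.6% × $4,272.00 = $25.63
Pension Levy: 6.9% × $15,330.00 = $1,057.77
Total: $1,692.85 + $873.81 + $25.63 + $1,057.77 = $3,650.06

$3,650.06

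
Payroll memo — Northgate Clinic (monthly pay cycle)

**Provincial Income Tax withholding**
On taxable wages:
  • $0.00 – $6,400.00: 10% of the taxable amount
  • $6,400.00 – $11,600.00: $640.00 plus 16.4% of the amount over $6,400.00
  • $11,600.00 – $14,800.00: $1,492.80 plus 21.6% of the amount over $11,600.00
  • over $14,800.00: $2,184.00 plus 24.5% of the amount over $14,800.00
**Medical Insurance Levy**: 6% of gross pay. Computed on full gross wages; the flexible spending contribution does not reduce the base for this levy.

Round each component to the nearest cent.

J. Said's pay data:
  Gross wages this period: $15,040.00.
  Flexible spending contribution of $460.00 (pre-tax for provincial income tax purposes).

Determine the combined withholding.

Provincial Income Tax: taxable = $15,040.00 − $460.00 = $14,580.00
  $1,492.80 + 21.6% × ($14,580.00 − $11,600.00) = $1,492.80 + 21.6% × $2,980.00 = $2,136.48
Medical Insurance Levy: 6% × $15,040.00 = $902.40
Total: $2,136.48 + $902.40 = $3,038.88

$3,038.88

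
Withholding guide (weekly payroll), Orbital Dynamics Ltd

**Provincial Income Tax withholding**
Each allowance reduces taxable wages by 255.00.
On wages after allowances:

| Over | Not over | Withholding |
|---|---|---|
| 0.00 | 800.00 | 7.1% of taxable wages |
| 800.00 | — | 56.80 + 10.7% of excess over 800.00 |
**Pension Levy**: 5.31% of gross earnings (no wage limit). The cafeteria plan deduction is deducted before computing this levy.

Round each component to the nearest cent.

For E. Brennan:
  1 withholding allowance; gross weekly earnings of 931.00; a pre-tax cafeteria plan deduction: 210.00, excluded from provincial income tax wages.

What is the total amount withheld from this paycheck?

Provincial Income Tax: taxable = 931.00 − 210.00 − 1×255.00 = 466.00
  7.1% × 466.00 = 33.09
Pension Levy: 5.31% × 721.00 = 38.29
Total: 33.09 + 38.29 = 71.38

71.38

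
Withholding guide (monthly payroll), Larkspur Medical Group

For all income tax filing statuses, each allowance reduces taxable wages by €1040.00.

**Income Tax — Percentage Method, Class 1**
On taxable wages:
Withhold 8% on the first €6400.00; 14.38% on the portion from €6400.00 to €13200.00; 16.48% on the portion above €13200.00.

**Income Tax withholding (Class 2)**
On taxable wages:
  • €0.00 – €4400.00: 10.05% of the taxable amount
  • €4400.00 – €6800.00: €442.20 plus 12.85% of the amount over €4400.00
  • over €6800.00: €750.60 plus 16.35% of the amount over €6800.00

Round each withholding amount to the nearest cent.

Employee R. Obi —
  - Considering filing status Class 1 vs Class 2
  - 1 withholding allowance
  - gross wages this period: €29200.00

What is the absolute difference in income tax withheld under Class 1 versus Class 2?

€287.71

Income Tax (Class 1): taxable = €29200.00 − 1×€1040.00 = €28160.00
  €1489.84 + 16.48% × (€28160.00 − €13200.00) = €1489.84 + 16.48% × €14960.00 = €3955.25
Income Tax (Class 2): taxable = €29200.00 − 1×€1040.00 = €28160.00
  €750.60 + 16.35% × (€28160.00 − €6800.00) = €750.60 + 16.35% × €21360.00 = €4242.96
Difference: |€3955.25 − €4242.96| = €287.71 (higher under Class 2)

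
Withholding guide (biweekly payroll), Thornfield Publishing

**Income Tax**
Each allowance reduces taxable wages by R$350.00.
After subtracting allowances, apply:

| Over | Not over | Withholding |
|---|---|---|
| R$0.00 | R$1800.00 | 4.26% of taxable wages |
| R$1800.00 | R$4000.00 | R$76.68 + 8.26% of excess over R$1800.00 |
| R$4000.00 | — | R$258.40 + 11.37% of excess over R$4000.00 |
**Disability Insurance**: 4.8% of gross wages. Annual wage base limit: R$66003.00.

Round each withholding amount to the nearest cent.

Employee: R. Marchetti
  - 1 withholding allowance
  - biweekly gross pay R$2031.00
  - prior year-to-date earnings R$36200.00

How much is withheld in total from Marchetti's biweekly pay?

Income Tax: taxable = R$2031.00 − 1×R$350.00 = R$1681.00
  4.26% × R$1681.00 = R$71.61
Disability Insurance: 4.8% × R$2031.00 = R$97.49
Total: R$71.61 + R$97.49 = R$169.10

R$169.10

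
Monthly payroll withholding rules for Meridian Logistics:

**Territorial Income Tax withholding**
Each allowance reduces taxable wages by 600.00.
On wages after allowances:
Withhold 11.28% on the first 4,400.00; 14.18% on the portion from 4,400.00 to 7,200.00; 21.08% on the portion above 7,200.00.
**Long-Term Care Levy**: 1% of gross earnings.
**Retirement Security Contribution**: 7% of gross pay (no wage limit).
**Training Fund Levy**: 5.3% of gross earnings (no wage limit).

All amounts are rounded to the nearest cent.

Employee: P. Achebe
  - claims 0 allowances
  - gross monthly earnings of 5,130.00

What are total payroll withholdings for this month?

Territorial Income Tax: taxable = 5,130.00
  496.32 + 14.18% × (5,130.00 − 4,400.00) = 496.32 + 14.18% × 730.00 = 599.83
Long-Term Care Levy: 1% × 5,130.00 = 51.30
Retirement Security Contribution: 7% × 5,130.00 = 359.10
Training Fund Levy: 5.3% × 5,130.00 = 271.89
Total: 599.83 + 51.30 + 359.10 + 271.89 = 1,282.12

1,282.12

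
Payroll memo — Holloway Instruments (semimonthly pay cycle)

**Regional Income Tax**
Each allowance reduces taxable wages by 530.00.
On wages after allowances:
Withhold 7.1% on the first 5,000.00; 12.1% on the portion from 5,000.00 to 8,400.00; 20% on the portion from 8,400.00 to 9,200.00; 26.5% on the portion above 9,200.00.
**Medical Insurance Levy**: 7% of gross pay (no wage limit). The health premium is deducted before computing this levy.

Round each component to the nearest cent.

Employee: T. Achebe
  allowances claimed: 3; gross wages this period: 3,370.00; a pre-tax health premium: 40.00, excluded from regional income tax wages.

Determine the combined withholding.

356.64

Regional Income Tax: taxable = 3,370.00 − 40.00 − 3×530.00 = 1,740.00
  7.1% × 1,740.00 = 123.54
Medical Insurance Levy: 7% × 3,330.00 = 233.10
Total: 123.54 + 233.10 = 356.64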